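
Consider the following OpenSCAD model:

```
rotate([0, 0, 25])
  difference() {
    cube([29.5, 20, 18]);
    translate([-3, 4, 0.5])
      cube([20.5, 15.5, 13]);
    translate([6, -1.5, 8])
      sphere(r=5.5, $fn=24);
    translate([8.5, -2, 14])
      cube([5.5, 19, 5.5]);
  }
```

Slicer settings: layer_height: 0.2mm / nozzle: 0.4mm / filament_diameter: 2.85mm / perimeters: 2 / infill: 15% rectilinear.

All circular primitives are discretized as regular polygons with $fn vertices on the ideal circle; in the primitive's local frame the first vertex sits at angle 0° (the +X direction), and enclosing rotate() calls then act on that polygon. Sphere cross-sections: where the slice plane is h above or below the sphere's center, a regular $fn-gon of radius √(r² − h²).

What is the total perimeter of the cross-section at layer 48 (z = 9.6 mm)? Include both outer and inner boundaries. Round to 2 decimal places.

137.39 mm

At z = 9.6 mm: the cube is present — its section is the full 29.5×20 rectangle (perimeter 99.00 mm); the 20.5×15.5 cube at (-3, 4) contributes its full rectangle (perimeter 72.00 mm); the r=5.5 sphere at (6, -1.5) contributes a regular 24-gon of circumradius √(5.5²−1.6²) = 5.262 (perimeter = 2·24·5.262·sin(180°/24) = 32.97 mm); the cube at (8.5, -2) is not intersected at this z (z outside [14, 19.5]); Taking the first minus the rest: starting from the 29.5×20 cube, the 20.5×15.5 cube at (-3, 4) partially overlaps it — only the 271.25 mm² overlap (of its 317.75 mm²) is removed, clipping the outline; the r=5.5 sphere at (6, -1.5) partially overlaps it — only the 27.52 mm² overlap (of its 86.00 mm²) is removed, clipping the outline — boundary = 137.39 mm; (whole slice rotated 25° about Z — lengths, areas and connectivity unchanged). Overall, the cross-section is a single solid region. Total boundary length (outer) = 137.39 mm.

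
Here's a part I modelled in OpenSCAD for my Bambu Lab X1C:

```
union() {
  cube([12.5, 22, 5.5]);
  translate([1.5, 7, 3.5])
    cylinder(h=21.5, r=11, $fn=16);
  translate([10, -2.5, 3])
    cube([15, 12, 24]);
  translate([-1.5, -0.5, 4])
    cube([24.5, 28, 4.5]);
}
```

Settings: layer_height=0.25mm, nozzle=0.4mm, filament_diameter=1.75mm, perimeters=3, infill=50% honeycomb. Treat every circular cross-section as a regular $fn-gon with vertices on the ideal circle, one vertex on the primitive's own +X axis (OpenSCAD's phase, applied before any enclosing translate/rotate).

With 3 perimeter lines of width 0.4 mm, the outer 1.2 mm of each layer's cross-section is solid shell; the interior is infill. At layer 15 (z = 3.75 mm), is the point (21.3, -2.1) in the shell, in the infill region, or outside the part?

At z = 3.75 mm: the cube is present — its section is the full 12.5×22 rectangle; the cylinder at (1.5, 7): section is a regular 16-gon, circumradius r=11; the cube at (10, -2.5) (footprint 15×12) is included at this height; the cube at (-1.5, -0.5) is absent (z outside [4, 8.5]); Merging all regions: the regions partially overlap (shared area 213.44 mm²), so overlapping operands fuse into one piece — 1 connected region. Overall, the cross-section is a single solid region. The nearest boundary edge runs (25.00, -2.50)→(10.00, -2.50); distance from the point to it = 0.40 mm. The point is inside the cross-section, 0.40 mm from the nearest boundary — within the 1.2 mm shell band (3 × 0.4).

shell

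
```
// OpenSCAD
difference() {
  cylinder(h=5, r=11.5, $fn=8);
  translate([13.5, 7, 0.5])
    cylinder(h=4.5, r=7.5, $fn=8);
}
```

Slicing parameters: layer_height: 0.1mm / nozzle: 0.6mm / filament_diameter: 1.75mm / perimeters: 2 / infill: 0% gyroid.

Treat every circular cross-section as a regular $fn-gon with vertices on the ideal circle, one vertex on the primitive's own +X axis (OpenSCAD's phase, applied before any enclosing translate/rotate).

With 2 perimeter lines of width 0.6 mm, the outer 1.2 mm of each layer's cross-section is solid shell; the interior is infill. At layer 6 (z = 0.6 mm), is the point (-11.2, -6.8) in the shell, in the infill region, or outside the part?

At z = 0.6 mm: the r=11.5 cylinder contributes a regular 8-gon of circumradius 11.5; the r=7.5 cylinder at (13.5, 7) contributes a regular 8-gon of circumradius 7.5; After the difference (first − rest): starting from the r=11.5 cylinder, the r=7.5 cylinder at (13.5, 7) partially overlaps it — only the 18.38 mm² overlap (of its 159.10 mm²) is removed, clipping the outline — 1 connected region. Overall, the cross-section is a single solid region. The nearest boundary edge runs (-8.13, -8.13)→(-11.50, 0.00); distance from the point to it = 2.33 mm. The point is not inside any of the regions above, so it lies outside the cross-section (2.33 mm from the nearest boundary).

outside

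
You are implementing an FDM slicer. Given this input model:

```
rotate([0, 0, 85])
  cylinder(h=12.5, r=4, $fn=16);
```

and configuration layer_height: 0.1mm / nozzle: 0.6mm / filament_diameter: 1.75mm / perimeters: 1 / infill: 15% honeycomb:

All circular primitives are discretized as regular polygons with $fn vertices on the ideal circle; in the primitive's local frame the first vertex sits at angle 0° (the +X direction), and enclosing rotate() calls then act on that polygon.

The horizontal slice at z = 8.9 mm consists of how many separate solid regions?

1

At z = 8.9 mm: the r=4 cylinder contributes a regular 16-gon of circumradius 4; (rotated 85° about Z; rotation is an isometry so areas/perimeters/island counts are preserved). The result has 1 disconnected region.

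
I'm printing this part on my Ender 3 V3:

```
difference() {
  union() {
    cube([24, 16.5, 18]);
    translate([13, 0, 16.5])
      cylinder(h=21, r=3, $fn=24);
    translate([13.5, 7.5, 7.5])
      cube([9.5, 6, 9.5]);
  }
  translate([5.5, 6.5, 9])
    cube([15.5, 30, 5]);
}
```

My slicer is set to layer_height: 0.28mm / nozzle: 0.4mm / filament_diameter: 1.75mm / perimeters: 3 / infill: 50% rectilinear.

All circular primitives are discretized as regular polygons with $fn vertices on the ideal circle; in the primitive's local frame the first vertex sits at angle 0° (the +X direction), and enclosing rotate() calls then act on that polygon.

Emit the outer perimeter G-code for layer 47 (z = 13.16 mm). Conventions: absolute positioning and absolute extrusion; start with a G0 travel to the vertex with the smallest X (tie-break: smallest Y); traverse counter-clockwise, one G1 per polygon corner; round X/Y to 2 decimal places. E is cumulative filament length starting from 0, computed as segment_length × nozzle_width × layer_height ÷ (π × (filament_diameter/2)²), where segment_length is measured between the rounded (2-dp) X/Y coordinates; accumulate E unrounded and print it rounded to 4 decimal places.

At z = 13.16 mm: the 24×16.5 cube contributes its full rectangle; the cylinder at (13, 0) is absent (z outside [16.5, 37.5]); the cube at (13.5, 7.5) is present — its section is the full 9.5×6 rectangle; Combining (union): the 9.5×6 cube at (13.5, 7.5) lies entirely inside the 24×16.5 cube, so the union is just the 24×16.5 cube — 1 connected region; the cube at (5.5, 6.5) is present — its section is the full 15.5×30 rectangle; Taking the first minus the rest: starting from the result so far, the 15.5×30 cube at (5.5, 6.5) partially overlaps it — only the 155.00 mm² overlap (of its 465.00 mm²) is removed, clipping the outline — 1 connected region. The outline is a single polygon with 8 vertices. Extrusion per mm of travel: 0.4 × 0.28 / (π × 0.875²) = 0.046564. Accumulating E over each segment gives final E = 4.7030.

G0 X0.00 Y0.00 Z13.16
G1 X24.00 Y0.00 E1.1175
G1 X24.00 Y16.50 E1.8858
G1 X21.00 Y16.50 E2.0255
G1 X21.00 Y6.50 E2.4912
G1 X5.50 Y6.50 E3.2129
G1 X5.50 Y16.50 E3.6786
G1 X0.00 Y16.50 E3.9347
G1 X0.00 Y0.00 E4.7030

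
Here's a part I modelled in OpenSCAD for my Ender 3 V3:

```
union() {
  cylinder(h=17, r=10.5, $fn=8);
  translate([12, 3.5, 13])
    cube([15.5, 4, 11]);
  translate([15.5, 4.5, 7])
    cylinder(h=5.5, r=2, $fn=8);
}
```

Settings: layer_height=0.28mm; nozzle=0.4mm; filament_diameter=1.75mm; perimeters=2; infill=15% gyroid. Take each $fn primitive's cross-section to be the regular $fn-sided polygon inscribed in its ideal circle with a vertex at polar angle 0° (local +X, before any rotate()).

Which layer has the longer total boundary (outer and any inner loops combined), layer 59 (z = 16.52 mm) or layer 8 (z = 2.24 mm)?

layer 59 (z = 16.52 mm)

Layer 59 (z = 16.52): the cylinder: section is a regular 8-gon, circumradius r=10.5 (perimeter = 2·8·10.500·sin(180°/8) = 64.29 mm); the cube at (12, 3.5) is present — its section is the full 15.5×4 rectangle (perimeter 39.00 mm); the cylinder at (15.5, 4.5) does not reach this height (z outside [7, 12.5]); Taking the union: the 2 present regions are separate (no shared area or edge), so areas and boundary lengths simply add and each stays a separate island — boundary = 103.29 mm. So its perimeter = 103.29 mm. Layer 8 (z = 2.24): the r=10.5 cylinder gives a regular 8-gon of circumradius 10.5 (constant along its height) (perimeter = 2·8·10.500·sin(180°/8) = 64.29 mm); the cube at (12, 3.5) is not intersected at this z (z outside [13, 24]); the cylinder at (15.5, 4.5) does not reach this height (z outside [7, 12.5]); Taking the union: only the r=10.5 cylinder is present, so the union is just that shape — boundary = 64.29 mm. So its perimeter = 64.29 mm. Layer 59 is larger (103.29 vs 64.29 mm).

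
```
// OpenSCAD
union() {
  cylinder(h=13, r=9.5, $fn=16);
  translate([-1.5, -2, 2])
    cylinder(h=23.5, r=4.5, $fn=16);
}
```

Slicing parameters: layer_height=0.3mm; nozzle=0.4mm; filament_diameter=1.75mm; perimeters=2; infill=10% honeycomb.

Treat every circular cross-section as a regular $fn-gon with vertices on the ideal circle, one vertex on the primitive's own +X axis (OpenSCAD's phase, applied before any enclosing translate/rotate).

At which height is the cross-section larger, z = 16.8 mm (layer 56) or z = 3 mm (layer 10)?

Layer 56 (z = 16.8): the cylinder is absent (z outside [0, 13]); the r=4.5 cylinder at (-1.5, -2) contributes a regular 16-gon of circumradius 4.5 (area = (16/2)·4.500²·sin(360°/16) = 61.99 mm²); Merging all regions: only the r=4.5 cylinder at (-1.5, -2) is present, so the union is just that shape — area = 61.99 mm². So its area = 61.99 mm². Layer 10 (z = 3): the cylinder: section is a regular 16-gon, circumradius r=9.5 (area = (16/2)·9.500²·sin(360°/16) = 276.30 mm²); the r=4.5 cylinder at (-1.5, -2) contributes a regular 16-gon of circumradius 4.5 (area = (16/2)·4.500²·sin(360°/16) = 61.99 mm²); Taking the union: the r=4.5 cylinder at (-1.5, -2) lies entirely inside the r=9.5 cylinder, so the union is just the r=9.5 cylinder — area = 276.30 mm². So its area = 276.30 mm². Layer 10 is larger (276.30 vs 61.99 mm²).

layer 10 (z = 3 mm)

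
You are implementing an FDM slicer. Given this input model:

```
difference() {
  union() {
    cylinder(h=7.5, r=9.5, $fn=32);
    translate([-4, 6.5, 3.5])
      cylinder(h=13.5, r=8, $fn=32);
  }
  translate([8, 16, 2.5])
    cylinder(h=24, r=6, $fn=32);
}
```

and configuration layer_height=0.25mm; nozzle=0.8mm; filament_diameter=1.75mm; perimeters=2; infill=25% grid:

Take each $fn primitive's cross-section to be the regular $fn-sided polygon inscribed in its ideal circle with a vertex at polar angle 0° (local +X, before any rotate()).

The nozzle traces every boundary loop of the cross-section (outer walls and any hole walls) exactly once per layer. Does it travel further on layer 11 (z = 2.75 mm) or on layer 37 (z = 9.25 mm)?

Layer 11 (z = 2.75): the cylinder: section is a regular 32-gon, circumradius r=9.5 (perimeter = 2·32·9.500·sin(180°/32) = 59.59 mm); the cylinder at (-4, 6.5) is not intersected at this z (z outside [3.5, 17]); Merging all regions: only the r=9.5 cylinder is present, so the union is just that shape — boundary = 59.59 mm; the cylinder at (8, 16): section is a regular 32-gon, circumradius r=6 (perimeter = 2·32·6.000·sin(180°/32) = 37.64 mm); Taking the first minus the rest: starting from that combined region, the r=6 cylinder at (8, 16) misses the remaining region (no effect) — boundary = 59.59 mm. So its perimeter = 59.59 mm. Layer 37 (z = 9.25): the cylinder is absent (z outside [0, 7.5]); the r=8 cylinder at (-4, 6.5) contributes a regular 32-gon of circumradius 8 (perimeter = 2·32·8.000·sin(180°/32) = 50.18 mm); Taking the union: only the r=8 cylinder at (-4, 6.5) is present, so the union is just that shape — boundary = 50.18 mm; the r=6 cylinder at (8, 16) contributes a regular 32-gon of circumradius 6 (perimeter = 2·32·6.000·sin(180°/32) = 37.64 mm); Subtracting the remaining from the first: starting from that combined region, the r=6 cylinder at (8, 16) misses the remaining region (no effect) — boundary = 50.18 mm. So its perimeter = 50.18 mm. Layer 11 is larger (59.59 vs 50.18 mm).

layer 11 (z = 2.75 mm)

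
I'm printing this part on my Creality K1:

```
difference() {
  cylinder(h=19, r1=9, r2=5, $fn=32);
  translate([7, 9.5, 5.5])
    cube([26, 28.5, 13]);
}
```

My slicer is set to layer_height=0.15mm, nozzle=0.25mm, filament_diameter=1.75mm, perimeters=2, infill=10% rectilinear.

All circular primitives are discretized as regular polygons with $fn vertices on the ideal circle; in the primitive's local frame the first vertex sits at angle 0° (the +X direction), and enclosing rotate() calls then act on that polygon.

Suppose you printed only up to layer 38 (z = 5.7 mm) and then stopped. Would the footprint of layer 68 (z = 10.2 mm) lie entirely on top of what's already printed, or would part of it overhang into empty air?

Compare the two slices. At z = 5.7: the cone: at t=0.300 of its height the radius interpolates to r₁+(r₂−r₁)t = 7.800, giving a regular 32-gon of that circumradius (area = (32/2)·7.800²·sin(360°/32) = 189.91 mm²); the cube at (7, 9.5) (footprint 26×28.5) is included at this height (area 741.00 mm²); After the difference (first − rest): starting from the cone (189.91 mm²), the 26×28.5 cube at (7, 9.5) misses the remaining region (no effect) — area = 189.91 mm². At z = 10.2: the cone (r1=9→r2=5) has section circumradius 6.853 here — a regular 32-gon (area = (32/2)·6.853²·sin(360°/32) = 146.58 mm²); the cube at (7, 9.5) (footprint 26×28.5) is included at this height (area 741.00 mm²); Taking the first minus the rest: starting from the cone (146.58 mm²), the 26×28.5 cube at (7, 9.5) misses the remaining region (no effect) — area = 146.58 mm². Checking containment: the cross-section at z = 10.2 is a subset of the cross-section at z = 5.7.

entirely on top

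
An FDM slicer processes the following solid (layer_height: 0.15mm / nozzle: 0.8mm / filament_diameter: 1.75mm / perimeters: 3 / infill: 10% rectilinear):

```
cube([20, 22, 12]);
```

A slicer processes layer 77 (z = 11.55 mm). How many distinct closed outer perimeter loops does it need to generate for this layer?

1

At z = 11.55 mm: the cube is present — its section is the full 20×22 rectangle. The result has 1 disconnected region.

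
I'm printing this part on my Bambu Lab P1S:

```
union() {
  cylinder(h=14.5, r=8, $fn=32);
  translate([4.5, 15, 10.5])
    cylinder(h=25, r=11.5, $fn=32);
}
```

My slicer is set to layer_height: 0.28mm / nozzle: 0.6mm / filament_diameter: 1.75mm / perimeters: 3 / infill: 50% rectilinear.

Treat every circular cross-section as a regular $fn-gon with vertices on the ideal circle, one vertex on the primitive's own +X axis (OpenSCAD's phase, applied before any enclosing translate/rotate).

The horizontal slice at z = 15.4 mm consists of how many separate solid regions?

1

At z = 15.4 mm: the cylinder does not reach this height (z outside [0, 14.5]); the r=11.5 cylinder at (4.5, 15) gives a regular 32-gon of circumradius 11.5 (constant along its height); Taking the union: only the r=11.5 cylinder at (4.5, 15) is present, so the union is just that shape — 1 connected region. The result has 1 disconnected region.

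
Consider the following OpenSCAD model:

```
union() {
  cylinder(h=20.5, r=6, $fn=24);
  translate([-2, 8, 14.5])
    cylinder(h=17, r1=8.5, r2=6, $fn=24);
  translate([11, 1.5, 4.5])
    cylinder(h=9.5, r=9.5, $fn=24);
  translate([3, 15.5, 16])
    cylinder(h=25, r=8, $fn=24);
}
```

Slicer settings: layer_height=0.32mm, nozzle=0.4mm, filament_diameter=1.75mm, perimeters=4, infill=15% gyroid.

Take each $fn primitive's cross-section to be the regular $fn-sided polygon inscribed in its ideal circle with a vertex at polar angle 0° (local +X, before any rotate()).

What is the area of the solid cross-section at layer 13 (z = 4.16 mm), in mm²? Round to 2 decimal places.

At z = 4.16 mm: the cylinder: section is a regular 24-gon, circumradius r=6 (area = (24/2)·6.000²·sin(360°/24) = 111.81 mm²); the cone at (-2, 8) is absent (z outside [14.5, 31.5]); the cylinder at (11, 1.5) does not reach this height (z outside [4.5, 14]); the cylinder at (3, 15.5) does not reach this height (z outside [16, 41]); Taking the union: only the r=6 cylinder is present, so the union is just that shape — area = 111.81 mm². Overall, the cross-section is a single solid region. Net area = 111.81 mm².

111.81 mm²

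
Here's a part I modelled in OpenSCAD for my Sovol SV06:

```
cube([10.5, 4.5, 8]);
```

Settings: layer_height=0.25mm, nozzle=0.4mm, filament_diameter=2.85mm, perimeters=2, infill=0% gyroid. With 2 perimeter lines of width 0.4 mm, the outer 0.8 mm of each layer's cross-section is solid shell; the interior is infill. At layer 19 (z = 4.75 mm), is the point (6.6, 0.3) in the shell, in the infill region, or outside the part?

At z = 4.75 mm: the cube (footprint 10.5×4.5) is included at this height. Overall, the cross-section is a single solid region. The nearest boundary edge runs (0.00, 0.00)→(10.50, 0.00); distance from the point to it = 0.30 mm. The point is inside the cross-section, 0.30 mm from the nearest boundary — within the 0.8 mm shell band (2 × 0.4).

shell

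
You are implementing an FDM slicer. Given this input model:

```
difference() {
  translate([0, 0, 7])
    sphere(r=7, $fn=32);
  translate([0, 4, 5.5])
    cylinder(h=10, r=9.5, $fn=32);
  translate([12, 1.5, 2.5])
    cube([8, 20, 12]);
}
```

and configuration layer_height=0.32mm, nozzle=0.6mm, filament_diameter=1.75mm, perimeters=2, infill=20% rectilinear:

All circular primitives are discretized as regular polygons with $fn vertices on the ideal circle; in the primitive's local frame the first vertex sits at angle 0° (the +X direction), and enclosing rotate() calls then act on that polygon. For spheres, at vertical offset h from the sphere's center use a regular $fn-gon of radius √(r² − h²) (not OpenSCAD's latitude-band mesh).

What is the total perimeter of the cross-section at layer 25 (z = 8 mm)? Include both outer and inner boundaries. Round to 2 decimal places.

At z = 8 mm: the r=7 sphere contributes a regular 32-gon of circumradius √(7²−1²) = 6.928 (perimeter = 2·32·6.928·sin(180°/32) = 43.46 mm); the r=9.5 cylinder at (0, 4) gives a regular 32-gon of circumradius 9.5 (constant along its height) (perimeter = 2·32·9.500·sin(180°/32) = 59.59 mm); the cube at (12, 1.5) is present — its section is the full 8×20 rectangle (perimeter 56.00 mm); Subtracting the remaining from the first: starting from the r=7 sphere, the r=9.5 cylinder at (0, 4) partially overlaps it — only the 136.58 mm² overlap (of its 281.71 mm²) is removed, clipping the outline; the 8×20 cube at (12, 1.5) misses the remaining region (no effect) — boundary = 28.26 mm. Overall, the cross-section is a single solid region. Total boundary length (outer) = 28.26 mm.

28.26 mm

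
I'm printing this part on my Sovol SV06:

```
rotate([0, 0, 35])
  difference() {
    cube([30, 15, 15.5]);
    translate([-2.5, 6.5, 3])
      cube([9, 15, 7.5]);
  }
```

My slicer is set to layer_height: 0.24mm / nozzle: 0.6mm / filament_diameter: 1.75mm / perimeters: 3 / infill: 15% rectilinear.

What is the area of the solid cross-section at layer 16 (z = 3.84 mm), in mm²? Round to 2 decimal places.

394.75 mm²

At z = 3.84 mm: the cube is present — its section is the full 30×15 rectangle (area 450.00 mm²); the cube at (-2.5, 6.5) (footprint 9×15) is included at this height (area 135.00 mm²); Subtracting the remaining from the first: starting from the 30×15 cube (450.00 mm²), the 9×15 cube at (-2.5, 6.5) partially overlaps it — only the 55.25 mm² overlap (of its 135.00 mm²) is removed, clipping the outline — area = 394.75 mm²; (rotated 35° about Z; rotation is an isometry so areas/perimeters/island counts are preserved). Overall, the cross-section is a single solid region. Net area = 394.75 mm².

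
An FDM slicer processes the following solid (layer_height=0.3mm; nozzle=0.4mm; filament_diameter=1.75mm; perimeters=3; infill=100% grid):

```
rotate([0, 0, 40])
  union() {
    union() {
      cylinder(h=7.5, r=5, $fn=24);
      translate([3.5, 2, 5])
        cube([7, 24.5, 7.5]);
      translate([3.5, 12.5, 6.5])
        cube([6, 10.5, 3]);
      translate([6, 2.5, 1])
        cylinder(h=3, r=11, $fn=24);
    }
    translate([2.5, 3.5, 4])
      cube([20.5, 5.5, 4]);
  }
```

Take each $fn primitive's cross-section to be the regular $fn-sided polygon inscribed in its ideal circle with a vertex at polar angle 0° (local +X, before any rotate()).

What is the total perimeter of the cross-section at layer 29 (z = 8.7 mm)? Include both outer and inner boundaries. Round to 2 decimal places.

At z = 8.7 mm: the cylinder is not intersected at this z (z outside [0, 7.5]); the 7×24.5 cube at (3.5, 2) contributes its full rectangle (perimeter 63.00 mm); the cube at (3.5, 12.5) is present — its section is the full 6×10.5 rectangle (perimeter 33.00 mm); the cylinder at (6, 2.5) does not reach this height (z outside [1, 4]); Merging all regions: the 6×10.5 cube at (3.5, 12.5) lies entirely inside the 7×24.5 cube at (3.5, 2), so the union is just the 7×24.5 cube at (3.5, 2) — boundary = 63.00 mm; the cube at (2.5, 3.5) is not intersected at this z (z outside [4, 8]); Merging all regions: only that combined region is present, so the union is just that shape — boundary = 63.00 mm; (whole slice rotated 40° about Z — lengths, areas and connectivity unchanged). Overall, the cross-section is a single solid region. Total boundary length (outer) = 63.00 mm.

63.00 mm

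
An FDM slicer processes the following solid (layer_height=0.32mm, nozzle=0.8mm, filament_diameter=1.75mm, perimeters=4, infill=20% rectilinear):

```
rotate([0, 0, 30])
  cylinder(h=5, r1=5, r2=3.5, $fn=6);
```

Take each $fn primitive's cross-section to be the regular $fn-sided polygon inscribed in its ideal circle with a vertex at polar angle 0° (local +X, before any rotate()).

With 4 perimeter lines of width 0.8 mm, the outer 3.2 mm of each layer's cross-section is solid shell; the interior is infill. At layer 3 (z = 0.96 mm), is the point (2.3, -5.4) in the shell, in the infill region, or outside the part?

outside

At z = 0.96 mm: the cone: at t=0.192 of its height the radius interpolates to r₁+(r₂−r₁)t = 4.712, giving a regular 6-gon of that circumradius; (whole slice rotated 30° about Z — lengths, areas and connectivity unchanged). Overall, the cross-section is a single solid region. Undo the 30° rotation: the query point maps to (-0.708, -5.827) in the un-rotated model frame. The nearest boundary edge runs (-2.36, -4.08)→(2.36, -4.08); distance from the point to it = 1.75 mm. The point is not inside any of the regions above, so it lies outside the cross-section (1.75 mm from the nearest boundary).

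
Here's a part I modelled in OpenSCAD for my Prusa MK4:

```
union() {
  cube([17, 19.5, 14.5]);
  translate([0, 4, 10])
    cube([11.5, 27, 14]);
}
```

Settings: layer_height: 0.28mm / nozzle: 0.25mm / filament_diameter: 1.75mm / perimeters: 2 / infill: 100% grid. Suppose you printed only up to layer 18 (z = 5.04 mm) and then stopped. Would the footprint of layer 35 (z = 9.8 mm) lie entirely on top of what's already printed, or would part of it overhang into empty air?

Compare the two slices. At z = 5.04: the 17×19.5 cube contributes its full rectangle (area 331.50 mm²); the cube at (0, 4) is not intersected at this z (z outside [10, 24]); Merging all regions: only the 17×19.5 cube is present, so the union is just that shape — area = 331.50 mm². At z = 9.8: the cube is present — its section is the full 17×19.5 rectangle (area 331.50 mm²); the cube at (0, 4) is absent (z outside [10, 24]); Merging all regions: only the 17×19.5 cube is present, so the union is just that shape — area = 331.50 mm². Checking containment: the cross-section at z = 9.8 is a subset of the cross-section at z = 5.04.

entirely on top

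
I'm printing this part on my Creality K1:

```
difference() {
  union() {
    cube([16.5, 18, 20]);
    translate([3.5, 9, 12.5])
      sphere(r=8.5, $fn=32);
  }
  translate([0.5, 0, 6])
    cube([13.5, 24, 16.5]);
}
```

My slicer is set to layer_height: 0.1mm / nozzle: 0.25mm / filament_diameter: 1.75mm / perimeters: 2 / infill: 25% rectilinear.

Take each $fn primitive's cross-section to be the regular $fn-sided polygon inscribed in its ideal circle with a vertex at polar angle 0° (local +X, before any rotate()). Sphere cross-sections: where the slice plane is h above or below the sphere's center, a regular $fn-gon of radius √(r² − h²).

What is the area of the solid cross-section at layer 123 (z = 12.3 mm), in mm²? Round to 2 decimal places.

109.13 mm²

At z = 12.3 mm: the cube is present — its section is the full 16.5×18 rectangle (area 297.00 mm²); the r=8.5 sphere at (3.5, 9) contributes a regular 32-gon of circumradius √(8.5²−0.2²) = 8.498 (area = (32/2)·8.498²·sin(360°/32) = 225.40 mm²); Taking the union: the regions partially overlap — summed areas 522.40 mm² minus the doubly-counted overlap 170.27 mm² gives 352.13 mm² — area = 352.13 mm²; the cube at (0.5, 0) (footprint 13.5×24) is included at this height (area 324.00 mm²); Taking the first minus the rest: starting from that combined region (352.13 mm²), the 13.5×24 cube at (0.5, 0) partially overlaps it — only the 243.00 mm² overlap (of its 324.00 mm²) is removed, clipping the outline — area = 109.13 mm². Overall, the cross-section has 2 separate islands. Net area = 109.13 mm².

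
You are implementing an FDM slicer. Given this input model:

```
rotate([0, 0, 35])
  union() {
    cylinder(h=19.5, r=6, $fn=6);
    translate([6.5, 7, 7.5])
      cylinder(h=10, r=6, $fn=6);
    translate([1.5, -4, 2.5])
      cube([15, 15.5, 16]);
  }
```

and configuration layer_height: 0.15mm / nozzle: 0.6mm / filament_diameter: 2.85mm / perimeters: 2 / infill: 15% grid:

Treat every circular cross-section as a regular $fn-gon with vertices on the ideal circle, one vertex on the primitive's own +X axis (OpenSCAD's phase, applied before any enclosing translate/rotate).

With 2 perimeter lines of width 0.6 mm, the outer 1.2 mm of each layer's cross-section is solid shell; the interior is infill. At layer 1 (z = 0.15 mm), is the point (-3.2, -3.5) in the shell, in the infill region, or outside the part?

At z = 0.15 mm: the r=6 cylinder gives a regular 6-gon of circumradius 6 (constant along its height); the cylinder at (6.5, 7) is absent (z outside [7.5, 17.5]); the cube at (1.5, -4) does not reach this height (z outside [2.5, 18.5]); Taking the union: only the r=6 cylinder is present, so the union is just that shape — 1 connected region; (rotated 35° about Z; rotation is an isometry so areas/perimeters/island counts are preserved). Overall, the cross-section is a single solid region. Undo the 35° rotation: the query point maps to (-4.629, -1.032) in the un-rotated model frame. The nearest boundary edge runs (-6.00, 0.00)→(-3.00, -5.20); distance from the point to it = 0.67 mm. The point is inside the cross-section, 0.67 mm from the nearest boundary — within the 1.2 mm shell band (2 × 0.6).

shell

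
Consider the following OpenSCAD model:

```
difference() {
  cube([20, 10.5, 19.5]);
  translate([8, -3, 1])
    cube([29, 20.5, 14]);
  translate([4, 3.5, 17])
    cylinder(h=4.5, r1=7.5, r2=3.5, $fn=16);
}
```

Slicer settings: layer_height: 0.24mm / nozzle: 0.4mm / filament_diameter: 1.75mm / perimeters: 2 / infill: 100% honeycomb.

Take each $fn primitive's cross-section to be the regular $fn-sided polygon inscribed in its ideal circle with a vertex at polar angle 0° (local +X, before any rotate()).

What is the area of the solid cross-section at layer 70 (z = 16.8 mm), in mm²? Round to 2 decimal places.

210.00 mm²

At z = 16.8 mm: the 20×10.5 cube contributes its full rectangle (area 210.00 mm²); the cube at (8, -3) does not reach this height (z outside [1, 15]); the cone at (4, 3.5) is not intersected at this z (z outside [17, 21.5]); Taking the first minus the rest: none of the subtracted shapes is present at this height, so the 20×10.5 cube is unchanged — area = 210.00 mm². Overall, the cross-section is a single solid region. Net area = 210.00 mm².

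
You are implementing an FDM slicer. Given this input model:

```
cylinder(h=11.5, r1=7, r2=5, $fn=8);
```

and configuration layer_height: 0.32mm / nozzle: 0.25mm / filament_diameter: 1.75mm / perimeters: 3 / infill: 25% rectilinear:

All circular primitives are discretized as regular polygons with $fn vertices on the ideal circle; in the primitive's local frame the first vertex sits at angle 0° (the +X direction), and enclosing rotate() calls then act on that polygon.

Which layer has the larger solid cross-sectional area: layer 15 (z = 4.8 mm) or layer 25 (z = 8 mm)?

Layer 15 (z = 4.8): the cone contributes a regular 8-gon of circumradius 6.165 (interpolated between r1=7 and r2=5 at t=0.417) (area = (8/2)·6.165²·sin(360°/8) = 107.51 mm²). So its area = 107.51 mm². Layer 25 (z = 8): the cone: at t=0.696 of its height the radius interpolates to r₁+(r₂−r₁)t = 5.609, giving a regular 8-gon of that circumradius (area = (8/2)·5.609²·sin(360°/8) = 88.98 mm²). So its area = 88.98 mm². Layer 15 is larger (107.51 vs 88.98 mm²).

layer 15 (z = 4.8 mm)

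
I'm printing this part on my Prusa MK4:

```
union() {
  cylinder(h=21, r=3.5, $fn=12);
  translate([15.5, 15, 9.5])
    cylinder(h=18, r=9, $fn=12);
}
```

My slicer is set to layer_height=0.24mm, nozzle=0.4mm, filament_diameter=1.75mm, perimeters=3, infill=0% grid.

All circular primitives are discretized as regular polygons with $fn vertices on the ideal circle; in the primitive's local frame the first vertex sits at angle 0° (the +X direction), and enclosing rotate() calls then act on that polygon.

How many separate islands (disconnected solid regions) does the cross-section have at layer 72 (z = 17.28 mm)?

2

At z = 17.28 mm: the r=3.5 cylinder contributes a regular 12-gon of circumradius 3.5; the cylinder at (15.5, 15): section is a regular 12-gon, circumradius r=9; Taking the union: the 2 present regions are separate (no shared area or edge), so areas and boundary lengths simply add and each stays a separate island — 2 connected regions. Overall, the cross-section has 2 separate islands. Island count = 2.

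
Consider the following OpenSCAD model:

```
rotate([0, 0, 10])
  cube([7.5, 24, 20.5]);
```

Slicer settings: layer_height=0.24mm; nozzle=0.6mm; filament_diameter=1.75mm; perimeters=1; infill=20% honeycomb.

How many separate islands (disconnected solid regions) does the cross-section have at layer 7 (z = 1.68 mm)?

At z = 1.68 mm: the 7.5×24 cube contributes its full rectangle; (whole slice rotated 10° about Z — lengths, areas and connectivity unchanged). Overall, the cross-section is a single solid region. Island count = 1.

1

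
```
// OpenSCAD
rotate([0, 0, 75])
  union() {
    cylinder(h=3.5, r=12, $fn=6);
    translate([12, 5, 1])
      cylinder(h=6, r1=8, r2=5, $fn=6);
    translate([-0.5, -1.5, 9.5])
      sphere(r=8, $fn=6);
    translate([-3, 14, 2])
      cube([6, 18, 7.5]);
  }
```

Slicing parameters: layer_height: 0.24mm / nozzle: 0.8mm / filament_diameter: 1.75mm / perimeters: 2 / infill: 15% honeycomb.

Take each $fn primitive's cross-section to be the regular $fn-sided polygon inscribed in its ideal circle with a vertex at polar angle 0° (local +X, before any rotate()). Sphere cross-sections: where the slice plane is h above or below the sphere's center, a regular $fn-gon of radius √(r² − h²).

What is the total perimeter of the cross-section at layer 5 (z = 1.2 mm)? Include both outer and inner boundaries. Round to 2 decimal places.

90.69 mm

At z = 1.2 mm: the r=12 cylinder contributes a regular 6-gon of circumradius 12 (perimeter = 2·6·12.000·sin(180°/6) = 72.00 mm); the cone at (12, 5): at t=0.033 of its height the radius interpolates to r₁+(r₂−r₁)t = 7.900, giving a regular 6-gon of that circumradius (perimeter = 2·6·7.900·sin(180°/6) = 47.40 mm); the sphere at (-0.5, -1.5) does not reach this height (|z−center|=8.300 > r=8); the cube at (-3, 14) does not reach this height (z outside [2, 9.5]); Merging all regions: the regions partially overlap (shared area 43.22 mm²), so the edge portions inside another operand are dropped and the merged outline is re-measured after clipping — boundary = 90.69 mm; (whole slice rotated 75° about Z — lengths, areas and connectivity unchanged). Overall, the cross-section is a single solid region. Total boundary length (outer) = 90.69 mm.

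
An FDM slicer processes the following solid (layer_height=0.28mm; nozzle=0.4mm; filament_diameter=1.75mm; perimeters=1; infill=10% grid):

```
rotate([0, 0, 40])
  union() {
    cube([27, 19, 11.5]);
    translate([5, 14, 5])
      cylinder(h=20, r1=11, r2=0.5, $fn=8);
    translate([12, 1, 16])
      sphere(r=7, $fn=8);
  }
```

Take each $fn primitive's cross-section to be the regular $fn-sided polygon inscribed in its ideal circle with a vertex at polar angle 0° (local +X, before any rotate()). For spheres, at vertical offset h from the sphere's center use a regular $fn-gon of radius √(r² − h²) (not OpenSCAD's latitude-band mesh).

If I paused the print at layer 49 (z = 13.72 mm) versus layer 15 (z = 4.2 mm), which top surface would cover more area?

Layer 49 (z = 13.72): the cube does not reach this height (z outside [0, 11.5]); the cone at (5, 14) (r1=11→r2=0.5) has section circumradius 6.422 here — a regular 8-gon (area = (8/2)·6.422²·sin(360°/8) = 116.65 mm²); the r=7 sphere at (12, 1) slices to a regular 8-gon of circumradius 6.618 (√(r²−h²) with h=2.28 from center) (area = (8/2)·6.618²·sin(360°/8) = 123.89 mm²); Merging all regions: the 2 present regions are separate (no shared area or edge), so areas and boundary lengths simply add and each stays a separate island — area = 240.54 mm²; (whole slice rotated 40° about Z — lengths, areas and connectivity unchanged). So its area = 240.54 mm². Layer 15 (z = 4.2): the 27×19 cube contributes its full rectangle (area 513.00 mm²); the cone at (5, 14) is not intersected at this z (z outside [5, 25]); the sphere at (12, 1) does not reach this height (|z−center|=11.800 > r=7); Merging all regions: only the 27×19 cube is present, so the union is just that shape — area = 513.00 mm²; (rotated 40° about Z; rotation is an isometry so areas/perimeters/island counts are preserved). So its area = 513.00 mm². Layer 15 is larger (513.00 vs 240.54 mm²).

layer 15 (z = 4.2 mm)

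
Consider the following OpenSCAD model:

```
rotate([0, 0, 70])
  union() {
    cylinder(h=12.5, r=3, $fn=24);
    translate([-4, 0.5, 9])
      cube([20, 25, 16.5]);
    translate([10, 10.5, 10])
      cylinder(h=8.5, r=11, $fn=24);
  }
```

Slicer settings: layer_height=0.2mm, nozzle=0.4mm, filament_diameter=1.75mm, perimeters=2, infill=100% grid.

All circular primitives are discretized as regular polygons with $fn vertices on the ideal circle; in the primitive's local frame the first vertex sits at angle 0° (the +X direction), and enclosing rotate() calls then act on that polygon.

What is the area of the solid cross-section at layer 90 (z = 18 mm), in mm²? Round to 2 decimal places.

569.11 mm²

At z = 18 mm: the cylinder does not reach this height (z outside [0, 12.5]); the cube at (-4, 0.5) (footprint 20×25) is included at this height (area 500.00 mm²); the r=11 cylinder at (10, 10.5) gives a regular 24-gon of circumradius 11 (constant along its height) (area = (24/2)·11.000²·sin(360°/24) = 375.81 mm²); Combining (union): the regions partially overlap — summed areas 875.81 mm² minus the doubly-counted overlap 306.70 mm² gives 569.11 mm² — area = 569.11 mm²; (whole slice rotated 70° about Z — lengths, areas and connectivity unchanged). Overall, the cross-section is a single solid region. Net area = 569.11 mm².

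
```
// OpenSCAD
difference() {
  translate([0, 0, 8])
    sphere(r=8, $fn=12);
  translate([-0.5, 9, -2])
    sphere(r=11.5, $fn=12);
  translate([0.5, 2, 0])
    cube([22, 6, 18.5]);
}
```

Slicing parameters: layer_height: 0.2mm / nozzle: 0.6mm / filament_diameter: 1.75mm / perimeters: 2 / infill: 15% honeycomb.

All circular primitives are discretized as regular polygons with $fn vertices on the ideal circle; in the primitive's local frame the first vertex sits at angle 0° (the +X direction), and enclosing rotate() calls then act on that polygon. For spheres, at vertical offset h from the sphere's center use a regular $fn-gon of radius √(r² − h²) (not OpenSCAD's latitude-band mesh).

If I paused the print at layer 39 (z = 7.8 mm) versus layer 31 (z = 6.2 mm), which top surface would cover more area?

Layer 39 (z = 7.8): the r=8 sphere slices to a regular 12-gon of circumradius 7.997 (√(r²−h²) with h=0.2 from center) (area = (12/2)·7.997²·sin(360°/12) = 191.88 mm²); the r=11.5 sphere at (-0.5, 9) slices to a regular 12-gon of circumradius 6.017 (√(r²−h²) with h=9.8 from center) (area = (12/2)·6.017²·sin(360°/12) = 108.63 mm²); the cube at (0.5, 2) is present — its section is the full 22×6 rectangle (area 132.00 mm²); After the difference (first − rest): starting from the r=8 sphere (191.88 mm²), the r=11.5 sphere at (-0.5, 9) partially overlaps it — only the 32.99 mm² overlap (of its 108.63 mm²) is removed, clipping the outline; the 22×6 cube at (0.5, 2) partially overlaps it — only the 16.83 mm² overlap (of its 132.00 mm²) is removed, clipping the outline — area = 142.06 mm². So its area = 142.06 mm². Layer 31 (z = 6.2): the r=8 sphere contributes a regular 12-gon of circumradius √(8²−1.8²) = 7.795 (area = (12/2)·7.795²·sin(360°/12) = 182.28 mm²); the r=11.5 sphere at (-0.5, 9) slices to a regular 12-gon of circumradius 8.063 (√(r²−h²) with h=8.2 from center) (area = (12/2)·8.063²·sin(360°/12) = 195.03 mm²); the cube at (0.5, 2) (footprint 22×6) is included at this height (area 132.00 mm²); Subtracting the remaining from the first: starting from the r=8 sphere (182.28 mm²), the r=11.5 sphere at (-0.5, 9) partially overlaps it — only the 57.02 mm² overlap (of its 195.03 mm²) is removed, clipping the outline; the 22×6 cube at (0.5, 2) partially overlaps it — only the 5.27 mm² overlap (of its 132.00 mm²) is removed, clipping the outline — area = 119.99 mm². So its area = 119.99 mm². Layer 39 is larger (142.06 vs 119.99 mm²).

layer 39 (z = 7.8 mm)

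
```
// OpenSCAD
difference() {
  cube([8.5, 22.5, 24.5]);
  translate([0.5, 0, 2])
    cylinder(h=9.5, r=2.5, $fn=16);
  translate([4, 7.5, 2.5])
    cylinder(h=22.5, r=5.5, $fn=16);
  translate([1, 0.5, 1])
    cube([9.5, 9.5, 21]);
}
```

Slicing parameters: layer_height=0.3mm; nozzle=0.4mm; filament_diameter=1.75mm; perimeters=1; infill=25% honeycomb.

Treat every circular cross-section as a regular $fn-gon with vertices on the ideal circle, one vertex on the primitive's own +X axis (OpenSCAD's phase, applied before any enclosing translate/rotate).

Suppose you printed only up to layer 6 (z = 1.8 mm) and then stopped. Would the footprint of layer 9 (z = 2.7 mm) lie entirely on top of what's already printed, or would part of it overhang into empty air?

Compare the two slices. At z = 1.8: the cube (footprint 8.5×22.5) is included at this height (area 191.25 mm²); the cylinder at (0.5, 0) is not intersected at this z (z outside [2, 11.5]); the cylinder at (4, 7.5) is absent (z outside [2.5, 25]); the 9.5×9.5 cube at (1, 0.5) contributes its full rectangle (area 90.25 mm²); Taking the first minus the rest: starting from the 8.5×22.5 cube (191.25 mm²), the 9.5×9.5 cube at (1, 0.5) partially overlaps it — only the 71.25 mm² overlap (of its 90.25 mm²) is removed, clipping the outline — area = 120.00 mm². At z = 2.7: the cube is present — its section is the full 8.5×22.5 rectangle (area 191.25 mm²); the r=2.5 cylinder at (0.5, 0) gives a regular 16-gon of circumradius 2.5 (constant along its height) (area = (16/2)·2.500²·sin(360°/16) = 19.13 mm²); the r=5.5 cylinder at (4, 7.5) contributes a regular 16-gon of circumradius 5.5 (area = (16/2)·5.500²·sin(360°/16) = 92.61 mm²); the cube at (1, 0.5) is present — its section is the full 9.5×9.5 rectangle (area 90.25 mm²); Taking the first minus the rest: starting from the 8.5×22.5 cube (191.25 mm²), the r=2.5 cylinder at (0.5, 0) partially overlaps it — only the 6.01 mm² overlap (of its 19.13 mm²) is removed, clipping the outline; the r=5.5 cylinder at (4, 7.5) partially overlaps it — only the 81.59 mm² overlap (of its 92.61 mm²) is removed, clipping the outline; the 9.5×9.5 cube at (1, 0.5) partially overlaps it — only the 13.26 mm² overlap (of its 90.25 mm²) is removed, clipping the outline — area = 90.38 mm². Checking containment: the cross-section at z = 2.7 is a subset of the cross-section at z = 1.8.

entirely on top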